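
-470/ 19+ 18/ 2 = -299/ 19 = -15.74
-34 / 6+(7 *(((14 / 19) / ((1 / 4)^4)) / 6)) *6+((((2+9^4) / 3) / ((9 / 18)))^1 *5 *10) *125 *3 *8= 37409174941 / 57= 656301314.75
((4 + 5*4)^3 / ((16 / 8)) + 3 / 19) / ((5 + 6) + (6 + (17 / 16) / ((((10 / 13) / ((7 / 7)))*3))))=63038880 / 159239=395.88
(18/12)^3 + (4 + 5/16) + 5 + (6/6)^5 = 219/16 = 13.69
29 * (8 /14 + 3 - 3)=116 /7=16.57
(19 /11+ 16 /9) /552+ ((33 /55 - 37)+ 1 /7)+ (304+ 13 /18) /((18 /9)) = 222081883 /1912680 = 116.11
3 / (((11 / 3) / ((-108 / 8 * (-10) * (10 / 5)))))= 2430 / 11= 220.91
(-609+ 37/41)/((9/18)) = -49864/41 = -1216.20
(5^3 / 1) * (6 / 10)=75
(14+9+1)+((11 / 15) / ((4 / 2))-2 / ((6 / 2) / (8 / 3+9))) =1493 / 90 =16.59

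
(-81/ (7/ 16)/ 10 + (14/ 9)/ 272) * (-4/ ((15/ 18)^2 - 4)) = -1585814/ 70805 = -22.40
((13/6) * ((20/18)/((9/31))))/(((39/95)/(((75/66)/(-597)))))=-368125/9574686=-0.04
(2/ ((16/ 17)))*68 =289/ 2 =144.50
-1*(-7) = 7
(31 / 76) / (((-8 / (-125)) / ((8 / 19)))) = 3875 / 1444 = 2.68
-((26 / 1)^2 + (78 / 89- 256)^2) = -520917032 / 7921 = -65764.05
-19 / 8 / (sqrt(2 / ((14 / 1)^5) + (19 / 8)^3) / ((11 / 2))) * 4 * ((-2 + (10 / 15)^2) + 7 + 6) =-4219292 * sqrt(179323270) / 345837735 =-163.37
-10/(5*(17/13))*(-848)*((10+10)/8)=55120/17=3242.35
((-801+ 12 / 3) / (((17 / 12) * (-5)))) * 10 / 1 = 19128 / 17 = 1125.18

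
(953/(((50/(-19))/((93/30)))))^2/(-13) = -315076774489/3250000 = -96946.70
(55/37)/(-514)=-55/19018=-0.00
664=664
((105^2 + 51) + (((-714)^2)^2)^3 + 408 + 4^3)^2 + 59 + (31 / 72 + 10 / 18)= 22186539997404118823818281257226788501961160982100696864286919732342111 / 72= 308146388852834983664142800000000000000000000000000000000000000000000.00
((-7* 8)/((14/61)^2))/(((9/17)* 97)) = -126514/6111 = -20.70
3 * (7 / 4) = 21 / 4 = 5.25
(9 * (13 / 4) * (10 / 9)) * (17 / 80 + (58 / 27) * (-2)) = -114673 / 864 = -132.72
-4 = -4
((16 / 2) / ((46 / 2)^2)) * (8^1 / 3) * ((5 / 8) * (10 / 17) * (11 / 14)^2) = 0.01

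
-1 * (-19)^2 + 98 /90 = -16196 /45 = -359.91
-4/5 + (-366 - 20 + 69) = -317.80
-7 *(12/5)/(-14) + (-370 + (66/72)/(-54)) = -1194967/3240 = -368.82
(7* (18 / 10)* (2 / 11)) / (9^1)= 14 / 55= 0.25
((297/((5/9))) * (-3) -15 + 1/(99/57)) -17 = -1635.22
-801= -801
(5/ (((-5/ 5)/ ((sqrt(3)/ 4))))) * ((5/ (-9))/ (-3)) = -25 * sqrt(3)/ 108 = -0.40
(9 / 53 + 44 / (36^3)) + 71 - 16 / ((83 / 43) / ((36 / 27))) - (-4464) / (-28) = -35669137501 / 359169552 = -99.31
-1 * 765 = -765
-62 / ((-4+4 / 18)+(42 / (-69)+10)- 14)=207 / 28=7.39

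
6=6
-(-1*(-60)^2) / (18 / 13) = 2600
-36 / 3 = -12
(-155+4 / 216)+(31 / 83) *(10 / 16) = -2774323 / 17928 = -154.75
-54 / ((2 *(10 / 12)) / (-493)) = 79866 / 5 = 15973.20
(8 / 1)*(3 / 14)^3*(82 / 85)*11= 24354 / 29155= 0.84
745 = 745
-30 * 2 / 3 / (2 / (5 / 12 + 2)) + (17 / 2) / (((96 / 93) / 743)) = 1170043 / 192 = 6093.97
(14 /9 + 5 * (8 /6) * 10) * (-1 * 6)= -1228 /3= -409.33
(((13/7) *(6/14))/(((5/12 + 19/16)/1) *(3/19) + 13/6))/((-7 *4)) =-8892/757001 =-0.01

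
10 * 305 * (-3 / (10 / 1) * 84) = -76860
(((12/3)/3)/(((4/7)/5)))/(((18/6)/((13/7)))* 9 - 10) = 455/177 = 2.57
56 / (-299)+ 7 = 2037 / 299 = 6.81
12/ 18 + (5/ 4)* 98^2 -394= 34835/ 3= 11611.67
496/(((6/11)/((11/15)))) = 30008/45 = 666.84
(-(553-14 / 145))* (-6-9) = 240513 / 29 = 8293.55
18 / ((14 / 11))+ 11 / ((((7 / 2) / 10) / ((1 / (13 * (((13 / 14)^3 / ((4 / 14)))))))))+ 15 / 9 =9999692 / 599781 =16.67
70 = 70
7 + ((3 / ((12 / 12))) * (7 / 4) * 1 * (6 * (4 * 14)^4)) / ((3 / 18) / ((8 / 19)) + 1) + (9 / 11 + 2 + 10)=163567352078 / 737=221936705.67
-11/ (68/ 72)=-198/ 17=-11.65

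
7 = 7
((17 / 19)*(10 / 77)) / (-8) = -85 / 5852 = -0.01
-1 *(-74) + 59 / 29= 76.03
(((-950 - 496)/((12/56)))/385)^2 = 929296/3025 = 307.21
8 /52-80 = -1038 /13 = -79.85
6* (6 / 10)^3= 162 / 125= 1.30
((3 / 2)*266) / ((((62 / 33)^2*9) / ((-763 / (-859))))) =36836877 / 3301996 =11.16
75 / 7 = 10.71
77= 77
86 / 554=43 / 277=0.16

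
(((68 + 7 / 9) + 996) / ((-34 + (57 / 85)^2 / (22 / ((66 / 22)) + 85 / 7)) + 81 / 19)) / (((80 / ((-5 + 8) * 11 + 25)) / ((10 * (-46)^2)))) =-8254103655516425 / 15014634966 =-549737.22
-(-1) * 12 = 12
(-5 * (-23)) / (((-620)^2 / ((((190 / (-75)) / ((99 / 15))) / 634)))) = -437 / 2412725040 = -0.00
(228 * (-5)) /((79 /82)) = -93480 /79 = -1183.29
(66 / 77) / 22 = 0.04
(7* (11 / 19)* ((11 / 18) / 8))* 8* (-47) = -39809 / 342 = -116.40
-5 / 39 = -0.13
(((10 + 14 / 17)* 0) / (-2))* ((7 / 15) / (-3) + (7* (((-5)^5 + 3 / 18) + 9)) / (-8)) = 0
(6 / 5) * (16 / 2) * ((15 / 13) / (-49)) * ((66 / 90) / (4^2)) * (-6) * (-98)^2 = 38808 / 65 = 597.05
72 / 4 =18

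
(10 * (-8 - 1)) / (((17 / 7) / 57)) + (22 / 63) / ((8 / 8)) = -2261956 / 1071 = -2112.00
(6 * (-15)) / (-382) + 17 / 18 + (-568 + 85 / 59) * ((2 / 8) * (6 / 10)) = -83.80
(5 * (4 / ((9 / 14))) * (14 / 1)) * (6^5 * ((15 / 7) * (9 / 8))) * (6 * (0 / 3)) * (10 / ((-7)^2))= 0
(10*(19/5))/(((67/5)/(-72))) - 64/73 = -1002928/4891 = -205.06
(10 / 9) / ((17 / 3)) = 10 / 51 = 0.20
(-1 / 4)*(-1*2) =1 / 2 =0.50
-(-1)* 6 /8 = 0.75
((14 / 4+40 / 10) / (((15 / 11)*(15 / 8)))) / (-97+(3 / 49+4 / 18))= -1617 / 53315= -0.03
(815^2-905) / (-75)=-8844.27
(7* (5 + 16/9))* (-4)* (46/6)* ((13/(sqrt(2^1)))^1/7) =-36478* sqrt(2)/27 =-1910.65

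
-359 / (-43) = 359 / 43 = 8.35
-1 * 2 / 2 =-1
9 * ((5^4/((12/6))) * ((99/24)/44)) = 16875/64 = 263.67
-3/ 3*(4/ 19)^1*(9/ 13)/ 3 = -0.05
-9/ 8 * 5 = -45/ 8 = -5.62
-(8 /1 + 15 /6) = -21 /2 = -10.50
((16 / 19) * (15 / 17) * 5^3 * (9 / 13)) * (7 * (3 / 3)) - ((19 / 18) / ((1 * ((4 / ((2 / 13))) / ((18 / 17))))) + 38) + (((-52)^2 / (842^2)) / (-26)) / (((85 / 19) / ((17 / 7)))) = 21467075720413 / 52096447130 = 412.06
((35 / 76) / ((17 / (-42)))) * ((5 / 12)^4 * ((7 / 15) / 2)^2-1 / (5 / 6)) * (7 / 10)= 1534187893 / 1607454720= 0.95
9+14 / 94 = 430 / 47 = 9.15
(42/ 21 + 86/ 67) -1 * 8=-316/ 67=-4.72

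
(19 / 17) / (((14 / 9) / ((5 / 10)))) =171 / 476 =0.36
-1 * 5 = -5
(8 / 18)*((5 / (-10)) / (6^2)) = -0.01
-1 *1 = -1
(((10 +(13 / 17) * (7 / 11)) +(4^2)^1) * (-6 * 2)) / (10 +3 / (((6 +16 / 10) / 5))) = -173736 / 6545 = -26.54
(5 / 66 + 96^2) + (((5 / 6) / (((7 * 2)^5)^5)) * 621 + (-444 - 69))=25847443307266723062096889718539627 / 2969920523185992625558004957184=8703.08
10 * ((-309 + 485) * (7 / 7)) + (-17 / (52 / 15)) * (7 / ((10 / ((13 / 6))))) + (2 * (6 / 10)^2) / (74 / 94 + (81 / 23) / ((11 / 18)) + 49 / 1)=1752.58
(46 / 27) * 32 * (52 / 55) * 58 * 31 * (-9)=-137626112 / 165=-834097.65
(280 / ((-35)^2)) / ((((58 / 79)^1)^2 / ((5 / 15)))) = 12482 / 88305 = 0.14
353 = 353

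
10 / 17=0.59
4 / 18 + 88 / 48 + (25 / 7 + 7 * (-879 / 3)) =-257717 / 126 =-2045.37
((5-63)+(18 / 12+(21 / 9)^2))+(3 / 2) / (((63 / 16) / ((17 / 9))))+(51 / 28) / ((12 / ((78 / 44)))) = -3330851 / 66528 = -50.07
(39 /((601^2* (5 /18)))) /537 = 234 /323274895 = 0.00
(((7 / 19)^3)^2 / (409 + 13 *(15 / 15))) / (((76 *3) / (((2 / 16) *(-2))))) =-117649 / 18106265945184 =-0.00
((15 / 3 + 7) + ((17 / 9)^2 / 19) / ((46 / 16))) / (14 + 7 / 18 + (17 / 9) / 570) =0.84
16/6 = 8/3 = 2.67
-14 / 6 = -7 / 3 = -2.33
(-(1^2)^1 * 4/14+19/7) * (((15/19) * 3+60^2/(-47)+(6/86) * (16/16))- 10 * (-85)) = 506456758/268793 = 1884.19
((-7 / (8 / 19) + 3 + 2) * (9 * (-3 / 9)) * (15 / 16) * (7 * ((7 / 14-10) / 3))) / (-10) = 37107 / 512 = 72.47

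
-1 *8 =-8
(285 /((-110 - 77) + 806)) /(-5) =-57 /619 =-0.09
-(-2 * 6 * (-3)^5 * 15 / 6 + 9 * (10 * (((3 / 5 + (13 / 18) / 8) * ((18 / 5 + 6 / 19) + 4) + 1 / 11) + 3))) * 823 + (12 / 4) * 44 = -6931701364 / 1045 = -6633207.05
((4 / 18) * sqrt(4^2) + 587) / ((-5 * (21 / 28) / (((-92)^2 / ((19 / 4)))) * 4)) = -179132096 / 2565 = -69837.07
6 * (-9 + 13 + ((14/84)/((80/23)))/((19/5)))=7319/304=24.08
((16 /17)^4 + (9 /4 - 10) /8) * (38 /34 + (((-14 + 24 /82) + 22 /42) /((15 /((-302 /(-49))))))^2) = -102030498606497044657 /18195984838396058400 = -5.61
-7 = -7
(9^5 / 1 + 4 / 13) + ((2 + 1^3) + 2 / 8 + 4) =59056.56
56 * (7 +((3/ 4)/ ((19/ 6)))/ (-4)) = 7385/ 19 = 388.68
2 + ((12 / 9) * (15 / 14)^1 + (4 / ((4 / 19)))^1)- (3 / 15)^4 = 98118 / 4375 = 22.43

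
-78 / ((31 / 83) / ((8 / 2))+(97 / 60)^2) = -1792800 / 62219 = -28.81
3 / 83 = 0.04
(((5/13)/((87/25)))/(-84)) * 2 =-125/47502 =-0.00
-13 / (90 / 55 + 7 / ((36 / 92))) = -1287 / 1933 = -0.67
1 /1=1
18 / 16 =9 / 8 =1.12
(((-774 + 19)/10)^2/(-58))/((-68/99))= 2257299/15776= 143.08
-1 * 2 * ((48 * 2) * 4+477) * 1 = -1722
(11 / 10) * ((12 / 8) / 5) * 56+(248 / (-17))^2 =1671118 / 7225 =231.30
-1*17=-17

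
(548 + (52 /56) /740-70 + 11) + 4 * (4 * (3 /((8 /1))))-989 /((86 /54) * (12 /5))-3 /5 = 2441347 /10360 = 235.65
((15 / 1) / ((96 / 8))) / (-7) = -5 / 28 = -0.18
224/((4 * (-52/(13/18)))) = -7/9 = -0.78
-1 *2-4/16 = -9/4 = -2.25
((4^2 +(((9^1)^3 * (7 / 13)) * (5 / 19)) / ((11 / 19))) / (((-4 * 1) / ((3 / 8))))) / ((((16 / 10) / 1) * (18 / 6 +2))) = -83409 / 36608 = -2.28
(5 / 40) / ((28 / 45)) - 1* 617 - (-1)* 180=-97843 / 224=-436.80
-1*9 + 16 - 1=6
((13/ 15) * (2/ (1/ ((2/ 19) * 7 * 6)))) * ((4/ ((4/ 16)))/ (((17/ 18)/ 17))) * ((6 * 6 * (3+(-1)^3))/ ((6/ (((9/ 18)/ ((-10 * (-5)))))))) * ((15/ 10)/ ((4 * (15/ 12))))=79.45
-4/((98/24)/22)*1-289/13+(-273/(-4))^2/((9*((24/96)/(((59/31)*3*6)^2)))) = 2429632.64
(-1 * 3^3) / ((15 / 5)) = -9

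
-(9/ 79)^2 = -81/ 6241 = -0.01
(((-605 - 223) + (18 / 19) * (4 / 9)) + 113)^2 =184334929 / 361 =510623.07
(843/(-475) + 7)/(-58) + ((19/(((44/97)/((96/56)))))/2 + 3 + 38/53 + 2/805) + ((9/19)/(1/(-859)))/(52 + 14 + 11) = 4661148001/136101350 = 34.25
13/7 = 1.86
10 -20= -10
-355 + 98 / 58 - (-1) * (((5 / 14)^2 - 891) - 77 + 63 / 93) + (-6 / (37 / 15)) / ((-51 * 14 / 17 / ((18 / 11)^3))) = -11456507621703 / 8677518388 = -1320.25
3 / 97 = 0.03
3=3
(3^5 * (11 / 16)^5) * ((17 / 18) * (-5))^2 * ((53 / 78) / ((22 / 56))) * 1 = 39244834475 / 27262976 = 1439.49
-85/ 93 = -0.91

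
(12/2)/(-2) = -3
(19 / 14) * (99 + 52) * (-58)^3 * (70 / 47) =-2798881640 / 47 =-59550673.19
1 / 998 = 0.00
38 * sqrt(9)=114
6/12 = 1/2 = 0.50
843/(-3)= -281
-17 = -17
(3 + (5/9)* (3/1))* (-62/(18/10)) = -4340/27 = -160.74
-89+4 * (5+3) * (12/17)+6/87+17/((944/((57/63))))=-648224329/9773232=-66.33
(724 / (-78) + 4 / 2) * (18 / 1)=-1704 / 13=-131.08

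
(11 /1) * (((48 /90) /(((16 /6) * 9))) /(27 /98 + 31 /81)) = 882 /2375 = 0.37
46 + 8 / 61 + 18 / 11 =32052 / 671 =47.77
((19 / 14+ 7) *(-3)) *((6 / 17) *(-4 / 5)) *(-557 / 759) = -782028 / 150535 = -5.19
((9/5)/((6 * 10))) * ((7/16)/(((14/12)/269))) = 2421/800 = 3.03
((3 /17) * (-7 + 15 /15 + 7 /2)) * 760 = -5700 /17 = -335.29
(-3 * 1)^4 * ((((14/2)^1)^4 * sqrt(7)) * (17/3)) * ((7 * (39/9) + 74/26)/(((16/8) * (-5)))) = -237677391 * sqrt(7)/65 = -9674388.75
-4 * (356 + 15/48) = -5701/4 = -1425.25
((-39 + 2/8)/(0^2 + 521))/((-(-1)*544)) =-155/1133696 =-0.00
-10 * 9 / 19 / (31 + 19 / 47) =-235 / 1558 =-0.15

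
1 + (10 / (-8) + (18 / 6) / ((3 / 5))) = 19 / 4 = 4.75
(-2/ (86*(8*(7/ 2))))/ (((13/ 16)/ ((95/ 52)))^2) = -36100/ 8596861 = -0.00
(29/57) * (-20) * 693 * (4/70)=-7656/19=-402.95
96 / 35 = 2.74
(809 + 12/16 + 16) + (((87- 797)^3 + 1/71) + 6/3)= -101646488915/284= -357910172.24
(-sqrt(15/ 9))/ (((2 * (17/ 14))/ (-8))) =56 * sqrt(15)/ 51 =4.25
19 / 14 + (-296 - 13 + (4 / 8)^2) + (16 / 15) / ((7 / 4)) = -18407 / 60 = -306.78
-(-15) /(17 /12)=180 /17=10.59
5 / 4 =1.25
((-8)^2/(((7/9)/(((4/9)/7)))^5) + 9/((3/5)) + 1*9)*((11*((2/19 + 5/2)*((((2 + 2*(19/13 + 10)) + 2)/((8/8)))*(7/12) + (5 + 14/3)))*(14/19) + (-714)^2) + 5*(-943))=16086733060203667180/1325656343557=12134919.54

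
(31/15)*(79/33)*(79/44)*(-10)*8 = -773884/1089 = -710.64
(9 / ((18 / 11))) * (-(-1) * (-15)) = -165 / 2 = -82.50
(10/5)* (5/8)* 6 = 15/2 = 7.50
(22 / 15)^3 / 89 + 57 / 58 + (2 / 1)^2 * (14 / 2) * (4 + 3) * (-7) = -23884902041 / 17421750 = -1370.98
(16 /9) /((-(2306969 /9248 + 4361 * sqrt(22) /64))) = 156550144 /14092314201-42762752 * sqrt(22) /14092314201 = -0.00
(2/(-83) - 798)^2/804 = 1096801924/1384689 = 792.09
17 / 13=1.31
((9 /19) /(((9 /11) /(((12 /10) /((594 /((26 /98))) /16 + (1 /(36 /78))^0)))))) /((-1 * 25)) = -6864 /34810375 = -0.00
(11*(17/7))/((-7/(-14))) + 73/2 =1259/14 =89.93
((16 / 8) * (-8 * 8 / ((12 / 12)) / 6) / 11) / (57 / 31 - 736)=1984 / 751047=0.00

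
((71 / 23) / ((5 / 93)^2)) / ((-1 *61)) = -614079 / 35075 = -17.51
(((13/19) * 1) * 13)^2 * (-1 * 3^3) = -771147/361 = -2136.14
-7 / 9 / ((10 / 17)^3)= -34391 / 9000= -3.82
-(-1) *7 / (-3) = -7 / 3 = -2.33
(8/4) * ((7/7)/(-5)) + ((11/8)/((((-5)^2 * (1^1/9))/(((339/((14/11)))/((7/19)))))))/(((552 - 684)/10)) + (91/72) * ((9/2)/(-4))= -453673/15680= -28.93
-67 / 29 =-2.31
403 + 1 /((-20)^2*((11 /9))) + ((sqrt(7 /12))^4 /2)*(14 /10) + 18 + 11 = 34233427 /79200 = 432.24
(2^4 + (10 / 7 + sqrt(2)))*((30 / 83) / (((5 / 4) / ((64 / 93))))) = 512*sqrt(2) / 2573 + 62464 / 18011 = 3.75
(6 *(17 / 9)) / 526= 0.02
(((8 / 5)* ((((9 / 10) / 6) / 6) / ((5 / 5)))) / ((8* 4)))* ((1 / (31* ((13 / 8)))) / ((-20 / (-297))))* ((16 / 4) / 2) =0.00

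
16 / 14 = 8 / 7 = 1.14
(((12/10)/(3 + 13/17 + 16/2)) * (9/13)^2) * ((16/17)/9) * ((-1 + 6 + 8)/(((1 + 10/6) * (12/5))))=27/2600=0.01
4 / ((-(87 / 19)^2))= -1444 / 7569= -0.19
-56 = -56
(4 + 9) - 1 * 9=4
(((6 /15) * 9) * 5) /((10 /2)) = 18 /5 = 3.60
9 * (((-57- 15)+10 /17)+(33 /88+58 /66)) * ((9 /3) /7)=-2833821 /10472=-270.61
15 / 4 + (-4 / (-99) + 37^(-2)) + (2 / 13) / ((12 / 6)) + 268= 1916020585 / 7047612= 271.87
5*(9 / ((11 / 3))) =135 / 11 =12.27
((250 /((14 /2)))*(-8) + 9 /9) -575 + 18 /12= -12015 /14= -858.21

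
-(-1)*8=8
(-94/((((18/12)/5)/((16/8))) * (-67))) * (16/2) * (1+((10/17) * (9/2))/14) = 2128160/23919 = 88.97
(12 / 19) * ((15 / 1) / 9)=1.05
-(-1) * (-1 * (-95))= 95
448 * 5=2240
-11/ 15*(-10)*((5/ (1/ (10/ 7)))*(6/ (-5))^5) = -114048/ 875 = -130.34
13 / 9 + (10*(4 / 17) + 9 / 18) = 1315 / 306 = 4.30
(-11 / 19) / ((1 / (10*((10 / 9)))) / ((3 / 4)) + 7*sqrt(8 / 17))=14025 / 4652093-96250*sqrt(34) / 4652093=-0.12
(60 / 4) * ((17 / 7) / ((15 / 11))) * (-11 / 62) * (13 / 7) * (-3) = 80223 / 3038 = 26.41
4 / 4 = 1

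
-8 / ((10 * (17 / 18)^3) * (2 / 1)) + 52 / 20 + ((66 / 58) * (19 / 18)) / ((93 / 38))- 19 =-651282923 / 39751083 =-16.38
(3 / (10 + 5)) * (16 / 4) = 4 / 5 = 0.80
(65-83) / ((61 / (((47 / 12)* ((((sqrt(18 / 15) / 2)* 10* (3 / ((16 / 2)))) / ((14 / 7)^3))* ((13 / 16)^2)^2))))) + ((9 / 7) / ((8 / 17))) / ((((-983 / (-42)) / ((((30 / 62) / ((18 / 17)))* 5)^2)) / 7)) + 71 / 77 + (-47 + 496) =528595680177 / 1163824816-12081303* sqrt(30) / 511705088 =454.06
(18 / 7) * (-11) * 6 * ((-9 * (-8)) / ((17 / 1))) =-718.79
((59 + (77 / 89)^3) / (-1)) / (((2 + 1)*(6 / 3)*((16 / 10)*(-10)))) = 0.62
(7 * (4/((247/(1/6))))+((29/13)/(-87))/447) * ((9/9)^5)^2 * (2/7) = 12478/2318589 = 0.01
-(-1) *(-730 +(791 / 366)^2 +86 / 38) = -1840321673 / 2545164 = -723.07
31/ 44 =0.70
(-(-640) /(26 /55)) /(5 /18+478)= 316800 /111917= 2.83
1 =1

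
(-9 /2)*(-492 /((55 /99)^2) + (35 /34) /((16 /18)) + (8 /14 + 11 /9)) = 681639347 /95200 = 7160.08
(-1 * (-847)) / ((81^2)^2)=847 / 43046721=0.00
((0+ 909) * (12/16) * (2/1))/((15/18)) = 8181/5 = 1636.20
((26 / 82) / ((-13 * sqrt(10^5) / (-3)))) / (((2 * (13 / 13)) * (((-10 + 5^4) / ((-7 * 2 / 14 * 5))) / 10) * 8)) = -sqrt(10) / 2689600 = -0.00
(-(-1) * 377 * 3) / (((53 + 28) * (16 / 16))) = 377 / 27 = 13.96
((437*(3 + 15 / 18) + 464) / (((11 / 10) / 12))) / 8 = 64175 / 22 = 2917.05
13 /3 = 4.33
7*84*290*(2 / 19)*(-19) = -341040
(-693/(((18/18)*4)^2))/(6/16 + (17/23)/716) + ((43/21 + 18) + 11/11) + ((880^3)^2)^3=52099481362057169391999802829371531591679999999999951033639/520170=100158566165017531560835500000000000000000000000000000.00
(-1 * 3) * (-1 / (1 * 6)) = 1 / 2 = 0.50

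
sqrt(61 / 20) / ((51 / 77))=77*sqrt(305) / 510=2.64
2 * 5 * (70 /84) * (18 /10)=15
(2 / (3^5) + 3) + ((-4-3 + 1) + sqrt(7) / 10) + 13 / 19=-10654 / 4617 + sqrt(7) / 10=-2.04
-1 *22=-22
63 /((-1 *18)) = -7 /2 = -3.50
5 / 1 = 5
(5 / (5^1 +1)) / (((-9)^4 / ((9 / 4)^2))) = 5 / 7776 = 0.00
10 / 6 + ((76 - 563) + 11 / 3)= -1445 / 3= -481.67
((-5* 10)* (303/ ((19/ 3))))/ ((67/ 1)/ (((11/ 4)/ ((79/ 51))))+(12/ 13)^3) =-28008948825/ 451100774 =-62.09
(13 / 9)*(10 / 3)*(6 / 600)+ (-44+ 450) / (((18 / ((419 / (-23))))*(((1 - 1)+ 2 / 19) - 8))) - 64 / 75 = 795541 / 15525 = 51.24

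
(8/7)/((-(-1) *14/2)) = 8/49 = 0.16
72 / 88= 9 / 11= 0.82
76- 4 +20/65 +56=128.31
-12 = -12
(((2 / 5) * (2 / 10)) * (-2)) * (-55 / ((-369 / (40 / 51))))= -352 / 18819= -0.02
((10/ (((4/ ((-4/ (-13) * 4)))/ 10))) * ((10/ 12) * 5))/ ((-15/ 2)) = -2000/ 117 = -17.09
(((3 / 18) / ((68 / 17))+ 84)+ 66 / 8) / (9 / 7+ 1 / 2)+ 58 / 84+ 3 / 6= 22207 / 420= 52.87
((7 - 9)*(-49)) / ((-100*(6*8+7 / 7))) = -0.02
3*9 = 27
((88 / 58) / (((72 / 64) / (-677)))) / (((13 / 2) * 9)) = -476608 / 30537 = -15.61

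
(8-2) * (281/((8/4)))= 843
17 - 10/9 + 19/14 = 17.25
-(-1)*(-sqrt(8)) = -2*sqrt(2) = -2.83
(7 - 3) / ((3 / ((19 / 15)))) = 76 / 45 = 1.69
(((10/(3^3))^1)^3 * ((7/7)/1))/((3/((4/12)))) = 1000/177147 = 0.01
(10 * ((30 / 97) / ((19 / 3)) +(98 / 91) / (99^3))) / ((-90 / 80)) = -90822050560 / 209226543669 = -0.43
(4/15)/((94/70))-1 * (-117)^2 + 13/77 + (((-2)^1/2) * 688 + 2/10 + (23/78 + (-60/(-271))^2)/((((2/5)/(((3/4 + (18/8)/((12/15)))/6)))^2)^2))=-8332802870990345806061/579682798214840320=-14374.76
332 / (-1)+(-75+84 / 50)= -10133 / 25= -405.32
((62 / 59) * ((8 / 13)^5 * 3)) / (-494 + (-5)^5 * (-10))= 507904 / 56145813581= 0.00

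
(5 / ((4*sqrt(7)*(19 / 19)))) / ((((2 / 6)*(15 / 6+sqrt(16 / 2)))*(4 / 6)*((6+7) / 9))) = -2025*sqrt(7) / 2548+405*sqrt(14) / 637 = 0.28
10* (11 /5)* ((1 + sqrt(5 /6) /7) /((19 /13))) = 143* sqrt(30) /399 + 286 /19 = 17.02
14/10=1.40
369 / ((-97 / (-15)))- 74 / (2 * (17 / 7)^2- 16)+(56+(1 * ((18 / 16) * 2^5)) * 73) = 27561810 / 9991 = 2758.66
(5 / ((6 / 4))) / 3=10 / 9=1.11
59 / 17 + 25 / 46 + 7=8613 / 782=11.01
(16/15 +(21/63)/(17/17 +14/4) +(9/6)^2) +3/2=2641/540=4.89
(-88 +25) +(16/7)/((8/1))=-439/7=-62.71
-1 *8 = -8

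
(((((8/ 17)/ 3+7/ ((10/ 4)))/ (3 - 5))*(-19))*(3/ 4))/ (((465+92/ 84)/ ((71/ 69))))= 3560011/ 76542160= 0.05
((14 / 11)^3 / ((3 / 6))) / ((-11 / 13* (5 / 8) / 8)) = -4566016 / 73205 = -62.37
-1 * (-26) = 26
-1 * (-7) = 7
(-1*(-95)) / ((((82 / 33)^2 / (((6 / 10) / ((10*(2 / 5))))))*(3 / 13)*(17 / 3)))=806949 / 457232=1.76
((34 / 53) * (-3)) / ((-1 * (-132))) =-17 / 1166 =-0.01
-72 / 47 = -1.53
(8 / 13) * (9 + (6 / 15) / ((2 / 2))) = 5.78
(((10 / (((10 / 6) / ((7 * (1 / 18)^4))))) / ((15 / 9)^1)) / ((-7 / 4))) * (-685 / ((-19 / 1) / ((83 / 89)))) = -11371 / 2465478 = -0.00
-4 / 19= -0.21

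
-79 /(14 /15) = -1185 /14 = -84.64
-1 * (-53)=53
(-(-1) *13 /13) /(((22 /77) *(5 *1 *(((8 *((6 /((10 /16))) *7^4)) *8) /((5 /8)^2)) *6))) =25 /809238528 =0.00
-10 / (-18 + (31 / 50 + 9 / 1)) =1.19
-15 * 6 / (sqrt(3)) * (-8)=240 * sqrt(3)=415.69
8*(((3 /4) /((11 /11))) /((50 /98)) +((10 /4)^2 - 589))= -4650.24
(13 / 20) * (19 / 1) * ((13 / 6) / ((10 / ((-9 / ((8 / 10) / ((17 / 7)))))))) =-163761 / 2240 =-73.11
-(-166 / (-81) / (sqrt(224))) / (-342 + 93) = sqrt(14) / 6804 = 0.00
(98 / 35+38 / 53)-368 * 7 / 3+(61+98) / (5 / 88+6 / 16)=-7355216 / 15105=-486.94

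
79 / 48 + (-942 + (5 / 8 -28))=-46451 / 48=-967.73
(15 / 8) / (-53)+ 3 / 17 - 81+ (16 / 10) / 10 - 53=-24092543 / 180200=-133.70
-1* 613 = -613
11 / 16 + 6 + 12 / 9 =385 / 48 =8.02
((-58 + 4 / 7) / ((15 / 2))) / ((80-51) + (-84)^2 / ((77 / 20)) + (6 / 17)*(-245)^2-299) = -12529 / 37221450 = -0.00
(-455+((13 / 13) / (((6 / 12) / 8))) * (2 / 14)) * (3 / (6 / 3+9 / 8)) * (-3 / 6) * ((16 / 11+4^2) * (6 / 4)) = 10952064 / 1925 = 5689.38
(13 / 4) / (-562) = -13 / 2248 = -0.01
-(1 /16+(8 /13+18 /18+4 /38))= -7047 /3952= -1.78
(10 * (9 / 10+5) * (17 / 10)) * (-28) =-14042 / 5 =-2808.40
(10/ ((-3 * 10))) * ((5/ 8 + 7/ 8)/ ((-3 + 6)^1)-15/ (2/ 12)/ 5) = 35/ 6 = 5.83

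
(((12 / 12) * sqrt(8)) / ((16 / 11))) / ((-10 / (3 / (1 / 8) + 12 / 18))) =-407 * sqrt(2) / 120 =-4.80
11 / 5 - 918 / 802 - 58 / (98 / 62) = -3501306 / 98245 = -35.64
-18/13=-1.38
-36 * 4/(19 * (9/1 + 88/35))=-5040/7657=-0.66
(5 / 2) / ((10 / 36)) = 9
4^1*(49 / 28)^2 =49 / 4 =12.25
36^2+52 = 1348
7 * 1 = 7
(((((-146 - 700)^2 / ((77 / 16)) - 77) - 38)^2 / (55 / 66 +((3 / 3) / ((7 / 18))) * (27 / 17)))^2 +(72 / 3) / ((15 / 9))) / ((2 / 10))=891803897033112205430477851023228 / 8843587549489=100841868986149450228.76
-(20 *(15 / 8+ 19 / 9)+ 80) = -2875 / 18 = -159.72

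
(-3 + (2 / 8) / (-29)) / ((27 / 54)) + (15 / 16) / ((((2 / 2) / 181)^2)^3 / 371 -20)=-244703176952835097411 / 40352651836913544272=-6.06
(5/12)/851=5/10212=0.00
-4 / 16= -0.25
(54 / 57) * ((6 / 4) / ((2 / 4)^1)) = 54 / 19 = 2.84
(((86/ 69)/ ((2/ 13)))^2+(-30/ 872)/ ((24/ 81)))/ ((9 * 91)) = 0.08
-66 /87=-22 /29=-0.76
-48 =-48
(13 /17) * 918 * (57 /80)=20007 /40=500.18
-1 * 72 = -72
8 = 8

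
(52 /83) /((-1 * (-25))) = 52 /2075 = 0.03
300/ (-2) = -150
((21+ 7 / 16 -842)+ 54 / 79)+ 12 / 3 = -1031271 / 1264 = -815.88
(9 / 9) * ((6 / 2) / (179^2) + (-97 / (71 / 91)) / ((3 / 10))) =-2828258431 / 6824733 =-414.41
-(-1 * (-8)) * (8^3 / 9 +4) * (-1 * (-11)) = -48224 / 9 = -5358.22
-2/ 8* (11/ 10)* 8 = -11/ 5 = -2.20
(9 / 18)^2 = 1 / 4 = 0.25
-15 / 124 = -0.12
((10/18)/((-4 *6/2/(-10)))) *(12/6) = 25/27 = 0.93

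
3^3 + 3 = 30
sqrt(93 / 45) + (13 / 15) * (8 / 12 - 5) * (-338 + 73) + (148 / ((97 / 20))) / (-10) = sqrt(465) / 15 + 866165 / 873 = 993.61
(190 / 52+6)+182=4983 / 26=191.65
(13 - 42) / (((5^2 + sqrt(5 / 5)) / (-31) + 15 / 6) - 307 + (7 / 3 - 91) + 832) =-5394 / 81467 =-0.07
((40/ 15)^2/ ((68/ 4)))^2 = 4096/ 23409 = 0.17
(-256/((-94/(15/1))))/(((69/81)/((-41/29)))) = -2125440/31349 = -67.80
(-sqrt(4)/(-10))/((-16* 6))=-1/480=-0.00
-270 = -270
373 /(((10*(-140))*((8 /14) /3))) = -1119 /800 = -1.40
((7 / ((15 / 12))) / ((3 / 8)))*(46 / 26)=5152 / 195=26.42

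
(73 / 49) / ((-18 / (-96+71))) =1825 / 882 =2.07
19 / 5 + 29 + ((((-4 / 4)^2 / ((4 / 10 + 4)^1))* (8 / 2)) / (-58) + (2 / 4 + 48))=259297 / 3190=81.28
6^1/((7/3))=18/7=2.57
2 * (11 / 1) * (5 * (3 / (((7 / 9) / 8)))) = 23760 / 7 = 3394.29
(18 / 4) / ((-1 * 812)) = -9 / 1624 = -0.01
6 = 6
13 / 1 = 13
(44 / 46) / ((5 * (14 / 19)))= 0.26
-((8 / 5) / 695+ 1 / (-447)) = -101 / 1553325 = -0.00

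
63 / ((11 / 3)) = 189 / 11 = 17.18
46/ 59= 0.78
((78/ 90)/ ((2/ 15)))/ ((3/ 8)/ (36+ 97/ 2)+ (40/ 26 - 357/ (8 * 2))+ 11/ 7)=-123032/ 363383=-0.34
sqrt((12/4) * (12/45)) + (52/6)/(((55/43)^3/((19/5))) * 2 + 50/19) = 2 * sqrt(5)/5 + 19638229/8458650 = 3.22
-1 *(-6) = 6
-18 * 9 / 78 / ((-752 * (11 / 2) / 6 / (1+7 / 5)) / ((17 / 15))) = 1377 / 168025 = 0.01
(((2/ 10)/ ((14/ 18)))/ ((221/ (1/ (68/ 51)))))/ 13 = 27/ 402220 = 0.00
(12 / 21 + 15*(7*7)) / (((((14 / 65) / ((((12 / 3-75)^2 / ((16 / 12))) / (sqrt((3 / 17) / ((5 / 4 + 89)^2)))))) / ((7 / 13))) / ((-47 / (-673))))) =2201986507015*sqrt(51) / 150752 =104312573.24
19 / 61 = 0.31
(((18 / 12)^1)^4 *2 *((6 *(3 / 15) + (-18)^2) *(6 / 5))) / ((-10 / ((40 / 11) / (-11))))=395118 / 3025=130.62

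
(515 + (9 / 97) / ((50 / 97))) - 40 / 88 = 283099 / 550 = 514.73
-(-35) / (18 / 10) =175 / 9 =19.44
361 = 361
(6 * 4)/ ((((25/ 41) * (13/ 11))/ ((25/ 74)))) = 5412/ 481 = 11.25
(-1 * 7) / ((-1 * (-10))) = -0.70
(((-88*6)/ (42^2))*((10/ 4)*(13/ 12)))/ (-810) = 143/ 142884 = 0.00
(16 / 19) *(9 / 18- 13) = -200 / 19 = -10.53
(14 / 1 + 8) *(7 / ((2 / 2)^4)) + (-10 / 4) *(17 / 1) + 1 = 225 / 2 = 112.50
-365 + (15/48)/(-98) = -365.00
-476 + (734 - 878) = -620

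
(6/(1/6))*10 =360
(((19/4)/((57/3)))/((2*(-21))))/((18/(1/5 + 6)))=-31/15120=-0.00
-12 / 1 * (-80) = 960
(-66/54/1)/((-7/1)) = 11/63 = 0.17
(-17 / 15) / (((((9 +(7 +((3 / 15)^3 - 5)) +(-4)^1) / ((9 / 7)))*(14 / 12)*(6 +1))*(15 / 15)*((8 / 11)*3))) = -4675 / 400624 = -0.01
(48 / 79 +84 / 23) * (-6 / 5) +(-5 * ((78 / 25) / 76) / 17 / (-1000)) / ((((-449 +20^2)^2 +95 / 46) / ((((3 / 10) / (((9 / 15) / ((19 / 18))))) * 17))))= -61602287936717 / 12051179820000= -5.11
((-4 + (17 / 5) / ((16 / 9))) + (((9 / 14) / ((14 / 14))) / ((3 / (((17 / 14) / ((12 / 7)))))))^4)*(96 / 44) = -4925829681 / 1081794560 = -4.55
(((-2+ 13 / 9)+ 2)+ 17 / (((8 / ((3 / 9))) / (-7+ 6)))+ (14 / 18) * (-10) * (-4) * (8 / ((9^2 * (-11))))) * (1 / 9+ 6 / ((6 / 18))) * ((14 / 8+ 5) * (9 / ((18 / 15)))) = 23881945 / 57024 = 418.81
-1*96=-96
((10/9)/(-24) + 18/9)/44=211/4752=0.04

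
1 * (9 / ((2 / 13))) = 117 / 2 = 58.50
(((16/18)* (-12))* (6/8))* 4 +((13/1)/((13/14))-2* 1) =-20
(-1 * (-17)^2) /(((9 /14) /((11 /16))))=-22253 /72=-309.07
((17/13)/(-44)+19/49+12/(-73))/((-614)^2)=396219/771350403824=0.00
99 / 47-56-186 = -11275 / 47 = -239.89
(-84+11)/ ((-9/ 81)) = 657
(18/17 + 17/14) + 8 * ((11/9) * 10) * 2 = 423749/2142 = 197.83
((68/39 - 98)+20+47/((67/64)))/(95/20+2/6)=-327784/53131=-6.17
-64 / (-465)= 64 / 465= 0.14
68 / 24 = 17 / 6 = 2.83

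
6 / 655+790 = 517456 / 655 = 790.01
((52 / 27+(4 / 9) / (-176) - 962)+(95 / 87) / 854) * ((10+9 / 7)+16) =-2697621329653 / 102977028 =-26196.34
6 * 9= 54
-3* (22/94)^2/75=-121/55225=-0.00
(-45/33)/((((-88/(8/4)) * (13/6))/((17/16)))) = 765/50336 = 0.02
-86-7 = -93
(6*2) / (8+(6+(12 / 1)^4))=6 / 10375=0.00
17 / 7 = 2.43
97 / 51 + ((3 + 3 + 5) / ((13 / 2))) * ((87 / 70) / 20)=2.01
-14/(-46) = 7/23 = 0.30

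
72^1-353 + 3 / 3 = -280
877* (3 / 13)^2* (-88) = -694584 / 169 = -4109.96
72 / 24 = 3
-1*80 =-80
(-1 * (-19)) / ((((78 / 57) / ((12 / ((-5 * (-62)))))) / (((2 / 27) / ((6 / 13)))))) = 361 / 4185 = 0.09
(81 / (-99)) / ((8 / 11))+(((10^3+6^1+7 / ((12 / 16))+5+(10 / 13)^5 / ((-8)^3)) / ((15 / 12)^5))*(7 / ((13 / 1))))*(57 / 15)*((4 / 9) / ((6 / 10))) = 4942153502694587 / 9774288225000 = 505.63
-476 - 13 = -489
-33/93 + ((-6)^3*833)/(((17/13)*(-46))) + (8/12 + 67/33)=70433416/23529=2993.47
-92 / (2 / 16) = -736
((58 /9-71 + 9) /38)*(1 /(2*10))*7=-175 /342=-0.51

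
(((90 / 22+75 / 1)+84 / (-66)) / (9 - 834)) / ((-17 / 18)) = 5136 / 51425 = 0.10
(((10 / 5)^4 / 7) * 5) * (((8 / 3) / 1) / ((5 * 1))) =128 / 21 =6.10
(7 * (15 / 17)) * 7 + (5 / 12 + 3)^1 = 9517 / 204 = 46.65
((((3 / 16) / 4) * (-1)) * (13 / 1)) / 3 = -13 / 64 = -0.20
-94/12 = -47/6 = -7.83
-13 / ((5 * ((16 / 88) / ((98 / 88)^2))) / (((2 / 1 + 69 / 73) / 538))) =-1342159 / 13824448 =-0.10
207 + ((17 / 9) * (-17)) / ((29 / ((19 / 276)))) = 14905961 / 72036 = 206.92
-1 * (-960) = 960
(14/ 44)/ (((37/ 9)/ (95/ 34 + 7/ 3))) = 10983/ 27676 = 0.40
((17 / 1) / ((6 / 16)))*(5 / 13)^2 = 3400 / 507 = 6.71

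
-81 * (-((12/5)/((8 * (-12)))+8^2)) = 207279/40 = 5181.98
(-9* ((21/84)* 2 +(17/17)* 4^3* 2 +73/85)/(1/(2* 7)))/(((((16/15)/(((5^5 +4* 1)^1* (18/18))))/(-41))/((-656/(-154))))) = 3123072162693/374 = 8350460328.06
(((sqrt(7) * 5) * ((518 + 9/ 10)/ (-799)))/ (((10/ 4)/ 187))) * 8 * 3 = -1369896 * sqrt(7)/ 235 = -15423.00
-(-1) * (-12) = -12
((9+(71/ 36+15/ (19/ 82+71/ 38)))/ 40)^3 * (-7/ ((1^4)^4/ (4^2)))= -518829691856/ 49876670241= -10.40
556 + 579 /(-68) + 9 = 37841 /68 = 556.49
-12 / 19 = -0.63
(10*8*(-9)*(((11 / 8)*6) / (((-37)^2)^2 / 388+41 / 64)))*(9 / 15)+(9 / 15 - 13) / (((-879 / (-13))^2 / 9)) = -3270473521258 / 4291098307495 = -0.76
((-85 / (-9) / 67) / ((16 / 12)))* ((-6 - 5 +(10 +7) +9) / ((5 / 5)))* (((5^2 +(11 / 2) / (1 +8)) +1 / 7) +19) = 2396575 / 33768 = 70.97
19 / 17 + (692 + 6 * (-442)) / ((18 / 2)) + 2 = -32843 / 153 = -214.66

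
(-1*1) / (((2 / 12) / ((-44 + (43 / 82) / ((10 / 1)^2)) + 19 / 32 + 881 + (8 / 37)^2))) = -112838923029 / 22451600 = -5025.87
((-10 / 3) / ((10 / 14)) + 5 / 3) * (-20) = 60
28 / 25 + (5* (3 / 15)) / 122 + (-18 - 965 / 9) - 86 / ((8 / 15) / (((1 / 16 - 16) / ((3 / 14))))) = 11868.87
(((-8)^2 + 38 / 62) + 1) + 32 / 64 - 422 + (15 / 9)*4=-64955 / 186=-349.22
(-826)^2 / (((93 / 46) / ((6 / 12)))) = 15692348 / 93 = 168734.92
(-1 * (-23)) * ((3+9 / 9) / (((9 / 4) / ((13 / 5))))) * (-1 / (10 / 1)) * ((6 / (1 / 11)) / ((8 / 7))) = -46046 / 75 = -613.95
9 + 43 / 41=412 / 41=10.05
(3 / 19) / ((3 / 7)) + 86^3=12085071 / 19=636056.37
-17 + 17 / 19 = -306 / 19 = -16.11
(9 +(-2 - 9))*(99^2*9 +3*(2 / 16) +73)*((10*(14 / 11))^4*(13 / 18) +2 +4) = -882057675806513 / 263538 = -3346984783.24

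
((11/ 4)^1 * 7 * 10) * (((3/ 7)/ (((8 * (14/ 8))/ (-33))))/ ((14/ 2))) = -5445/ 196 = -27.78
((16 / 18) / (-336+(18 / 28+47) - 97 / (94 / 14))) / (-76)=1316 / 34070895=0.00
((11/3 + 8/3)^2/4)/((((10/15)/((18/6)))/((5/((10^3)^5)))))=361/1600000000000000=0.00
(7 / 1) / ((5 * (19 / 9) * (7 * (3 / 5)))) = 3 / 19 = 0.16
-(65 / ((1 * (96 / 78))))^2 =-714025 / 256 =-2789.16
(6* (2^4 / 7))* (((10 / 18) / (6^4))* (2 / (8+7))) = 4 / 5103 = 0.00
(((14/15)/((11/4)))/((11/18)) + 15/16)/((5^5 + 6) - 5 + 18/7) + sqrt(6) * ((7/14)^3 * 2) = 33719/70664000 + sqrt(6)/4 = 0.61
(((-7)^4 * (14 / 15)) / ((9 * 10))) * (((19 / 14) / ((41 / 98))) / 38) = 117649 / 55350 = 2.13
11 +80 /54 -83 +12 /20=-9439 /135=-69.92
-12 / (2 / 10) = -60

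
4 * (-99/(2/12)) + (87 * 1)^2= 5193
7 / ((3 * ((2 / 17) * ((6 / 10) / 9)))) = 595 / 2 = 297.50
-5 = -5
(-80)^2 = 6400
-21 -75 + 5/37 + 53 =-1586/37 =-42.86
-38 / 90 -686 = -30889 / 45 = -686.42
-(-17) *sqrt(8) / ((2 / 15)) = 255 *sqrt(2) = 360.62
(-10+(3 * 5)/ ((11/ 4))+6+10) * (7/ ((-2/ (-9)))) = 360.82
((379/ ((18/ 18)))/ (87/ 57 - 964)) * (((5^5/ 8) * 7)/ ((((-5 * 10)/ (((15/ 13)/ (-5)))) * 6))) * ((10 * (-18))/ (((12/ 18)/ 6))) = 1341.78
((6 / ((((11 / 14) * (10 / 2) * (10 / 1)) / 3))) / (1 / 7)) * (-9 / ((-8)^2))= -3969 / 8800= -0.45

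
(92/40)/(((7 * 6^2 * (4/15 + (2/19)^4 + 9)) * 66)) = 2997383/200857556592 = 0.00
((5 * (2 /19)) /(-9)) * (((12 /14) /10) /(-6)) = 1 /1197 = 0.00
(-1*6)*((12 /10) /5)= -36 /25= -1.44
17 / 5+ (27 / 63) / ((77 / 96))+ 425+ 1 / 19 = 21966277 / 51205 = 428.99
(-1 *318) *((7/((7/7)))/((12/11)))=-4081/2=-2040.50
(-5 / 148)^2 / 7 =25 / 153328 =0.00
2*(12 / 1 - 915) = -1806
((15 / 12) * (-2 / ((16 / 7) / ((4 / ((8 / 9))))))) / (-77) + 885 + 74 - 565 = 277421 / 704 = 394.06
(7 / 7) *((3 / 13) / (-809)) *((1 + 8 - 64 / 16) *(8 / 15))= -8 / 10517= -0.00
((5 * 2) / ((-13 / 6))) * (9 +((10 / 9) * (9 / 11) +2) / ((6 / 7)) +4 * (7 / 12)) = -9720 / 143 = -67.97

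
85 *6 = 510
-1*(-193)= 193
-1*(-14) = 14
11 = 11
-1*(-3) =3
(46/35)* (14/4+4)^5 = 3493125/112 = 31188.62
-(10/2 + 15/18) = -35/6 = -5.83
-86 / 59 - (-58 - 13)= 4103 / 59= 69.54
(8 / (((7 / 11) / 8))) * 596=419584 / 7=59940.57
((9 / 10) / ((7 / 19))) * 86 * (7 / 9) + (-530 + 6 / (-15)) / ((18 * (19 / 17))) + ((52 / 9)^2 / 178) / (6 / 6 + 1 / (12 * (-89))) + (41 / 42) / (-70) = 73602068563 / 536423580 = 137.21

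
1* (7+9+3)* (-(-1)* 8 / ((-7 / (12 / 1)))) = -1824 / 7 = -260.57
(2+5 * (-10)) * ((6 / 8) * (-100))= 3600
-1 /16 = -0.06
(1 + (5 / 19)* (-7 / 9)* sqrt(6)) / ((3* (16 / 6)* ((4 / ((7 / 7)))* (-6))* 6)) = -1 / 1152 + 35* sqrt(6) / 196992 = -0.00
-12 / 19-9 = -183 / 19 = -9.63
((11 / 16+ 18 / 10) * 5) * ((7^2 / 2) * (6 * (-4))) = -29253 / 4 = -7313.25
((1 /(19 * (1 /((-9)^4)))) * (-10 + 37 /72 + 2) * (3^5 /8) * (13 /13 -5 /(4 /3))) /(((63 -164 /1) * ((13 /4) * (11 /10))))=-477411165 /798304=-598.03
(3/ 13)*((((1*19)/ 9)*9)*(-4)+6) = -210/ 13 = -16.15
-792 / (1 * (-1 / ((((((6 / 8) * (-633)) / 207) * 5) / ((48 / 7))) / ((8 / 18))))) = -2193345 / 736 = -2980.09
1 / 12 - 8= -95 / 12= -7.92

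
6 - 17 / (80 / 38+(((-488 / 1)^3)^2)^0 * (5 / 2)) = 404 / 175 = 2.31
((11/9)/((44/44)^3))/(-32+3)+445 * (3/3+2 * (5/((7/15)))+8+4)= 27990868/1827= 15320.67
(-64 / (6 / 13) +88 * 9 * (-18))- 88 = -43448 / 3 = -14482.67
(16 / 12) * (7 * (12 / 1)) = 112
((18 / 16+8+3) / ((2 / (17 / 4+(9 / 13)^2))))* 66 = 1892.31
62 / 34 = 31 / 17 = 1.82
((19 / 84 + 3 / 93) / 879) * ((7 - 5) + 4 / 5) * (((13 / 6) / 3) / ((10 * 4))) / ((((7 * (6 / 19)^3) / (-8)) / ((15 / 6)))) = -0.00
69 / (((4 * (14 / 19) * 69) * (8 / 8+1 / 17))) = 323 / 1008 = 0.32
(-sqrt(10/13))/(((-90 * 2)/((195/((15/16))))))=4 * sqrt(130)/45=1.01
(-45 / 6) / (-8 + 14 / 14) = 15 / 14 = 1.07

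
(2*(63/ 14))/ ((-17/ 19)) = -171/ 17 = -10.06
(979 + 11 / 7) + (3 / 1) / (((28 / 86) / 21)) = 16437 / 14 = 1174.07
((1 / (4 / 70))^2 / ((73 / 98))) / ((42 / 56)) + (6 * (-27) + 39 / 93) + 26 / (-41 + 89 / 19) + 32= 326251144 / 780735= 417.88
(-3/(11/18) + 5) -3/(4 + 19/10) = -271/649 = -0.42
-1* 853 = -853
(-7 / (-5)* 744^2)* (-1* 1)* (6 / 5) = -23248512 / 25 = -929940.48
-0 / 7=0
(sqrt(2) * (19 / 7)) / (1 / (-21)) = -57 * sqrt(2) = -80.61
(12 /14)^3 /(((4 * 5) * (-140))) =-27 /120050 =-0.00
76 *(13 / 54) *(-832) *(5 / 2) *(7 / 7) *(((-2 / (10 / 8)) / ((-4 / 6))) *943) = -775161088 / 9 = -86129009.78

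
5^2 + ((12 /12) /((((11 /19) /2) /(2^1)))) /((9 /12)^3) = 12289 /297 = 41.38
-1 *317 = -317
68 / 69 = 0.99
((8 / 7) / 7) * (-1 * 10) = -80 / 49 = -1.63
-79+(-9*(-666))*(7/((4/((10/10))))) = 20821/2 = 10410.50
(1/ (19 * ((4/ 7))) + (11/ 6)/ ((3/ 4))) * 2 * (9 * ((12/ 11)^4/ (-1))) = -17988480/ 278179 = -64.67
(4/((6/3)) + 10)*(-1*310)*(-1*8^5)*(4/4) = 121896960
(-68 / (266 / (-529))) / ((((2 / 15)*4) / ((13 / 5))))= 350727 / 532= 659.26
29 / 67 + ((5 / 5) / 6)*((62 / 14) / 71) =88555 / 199794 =0.44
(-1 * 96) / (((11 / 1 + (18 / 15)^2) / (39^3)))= -142365600 / 311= -457767.20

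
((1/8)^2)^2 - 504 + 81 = -1732607/4096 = -423.00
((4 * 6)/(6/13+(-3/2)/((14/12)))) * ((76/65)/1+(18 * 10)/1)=-659456/125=-5275.65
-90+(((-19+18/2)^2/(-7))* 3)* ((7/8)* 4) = -240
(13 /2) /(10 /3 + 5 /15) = 39 /22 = 1.77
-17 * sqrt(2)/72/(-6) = 17 * sqrt(2)/432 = 0.06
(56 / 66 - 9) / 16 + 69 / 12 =2767 / 528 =5.24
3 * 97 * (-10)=-2910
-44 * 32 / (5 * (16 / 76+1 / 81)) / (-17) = 2166912 / 29155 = 74.32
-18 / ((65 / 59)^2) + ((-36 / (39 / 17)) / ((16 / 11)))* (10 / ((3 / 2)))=-86.75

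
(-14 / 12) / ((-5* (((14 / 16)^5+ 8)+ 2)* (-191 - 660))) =-114688 / 4397376555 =-0.00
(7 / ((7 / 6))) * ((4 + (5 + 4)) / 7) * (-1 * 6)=-468 / 7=-66.86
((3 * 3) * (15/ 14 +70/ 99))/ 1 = 2465/ 154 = 16.01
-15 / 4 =-3.75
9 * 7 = 63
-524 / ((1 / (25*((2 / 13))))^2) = -1310000 / 169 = -7751.48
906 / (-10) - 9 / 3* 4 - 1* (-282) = 897 / 5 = 179.40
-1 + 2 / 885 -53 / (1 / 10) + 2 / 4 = -938981 / 1770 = -530.50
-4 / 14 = -2 / 7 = -0.29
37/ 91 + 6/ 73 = 3247/ 6643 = 0.49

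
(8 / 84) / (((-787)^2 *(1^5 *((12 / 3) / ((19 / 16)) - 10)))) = -19 / 819425187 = -0.00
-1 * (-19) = 19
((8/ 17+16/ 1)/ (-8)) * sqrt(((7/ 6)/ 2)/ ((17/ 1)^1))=-0.38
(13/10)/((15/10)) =13/15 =0.87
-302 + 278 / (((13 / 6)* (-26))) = -306.93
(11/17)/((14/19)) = 209/238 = 0.88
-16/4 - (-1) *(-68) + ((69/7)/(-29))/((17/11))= -72.22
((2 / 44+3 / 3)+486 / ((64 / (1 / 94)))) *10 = 186325 / 16544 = 11.26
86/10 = 43/5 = 8.60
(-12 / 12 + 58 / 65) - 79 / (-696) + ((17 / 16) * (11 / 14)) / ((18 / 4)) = 0.19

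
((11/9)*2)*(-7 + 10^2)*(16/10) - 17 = 5201/15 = 346.73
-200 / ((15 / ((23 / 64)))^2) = -529 / 4608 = -0.11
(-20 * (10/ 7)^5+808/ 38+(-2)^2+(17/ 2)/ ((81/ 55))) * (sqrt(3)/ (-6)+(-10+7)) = 4550511325 * sqrt(3)/ 310391676+4550511325/ 17243982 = 289.28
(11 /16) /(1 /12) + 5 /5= 9.25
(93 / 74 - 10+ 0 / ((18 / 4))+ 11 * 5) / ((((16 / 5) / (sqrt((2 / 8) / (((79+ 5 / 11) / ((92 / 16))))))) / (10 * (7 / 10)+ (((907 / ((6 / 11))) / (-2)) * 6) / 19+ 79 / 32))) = -2633570625 * sqrt(418) / 109420544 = -492.08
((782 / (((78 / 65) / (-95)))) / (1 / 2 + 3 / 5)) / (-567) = 99.26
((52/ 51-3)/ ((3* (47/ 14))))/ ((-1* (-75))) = -0.00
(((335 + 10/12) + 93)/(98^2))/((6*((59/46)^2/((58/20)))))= 39472393/3008837160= 0.01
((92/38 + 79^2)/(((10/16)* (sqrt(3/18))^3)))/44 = 284700* sqrt(6)/209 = 3336.70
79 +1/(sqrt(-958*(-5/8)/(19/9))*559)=2*sqrt(45505)/4016415 +79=79.00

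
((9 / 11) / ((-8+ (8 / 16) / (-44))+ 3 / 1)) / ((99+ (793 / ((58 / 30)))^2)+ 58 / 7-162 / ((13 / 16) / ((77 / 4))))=-43732 / 44065546721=-0.00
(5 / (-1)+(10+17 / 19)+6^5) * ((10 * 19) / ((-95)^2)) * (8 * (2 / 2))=2365696 / 1805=1310.63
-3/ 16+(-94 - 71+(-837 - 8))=-16163/ 16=-1010.19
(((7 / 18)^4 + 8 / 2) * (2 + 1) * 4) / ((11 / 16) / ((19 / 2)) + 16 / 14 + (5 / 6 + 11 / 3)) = 112333130 / 13299147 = 8.45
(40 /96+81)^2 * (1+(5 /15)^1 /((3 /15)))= 954529 /54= 17676.46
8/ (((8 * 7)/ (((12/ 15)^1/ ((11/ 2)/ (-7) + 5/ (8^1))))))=-0.71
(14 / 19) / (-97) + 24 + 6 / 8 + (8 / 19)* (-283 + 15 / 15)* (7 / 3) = -1860031 / 7372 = -252.31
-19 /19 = -1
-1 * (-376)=376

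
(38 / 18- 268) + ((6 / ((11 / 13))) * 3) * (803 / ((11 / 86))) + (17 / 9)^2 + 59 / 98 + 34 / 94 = 547010138453 / 4103946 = 133288.82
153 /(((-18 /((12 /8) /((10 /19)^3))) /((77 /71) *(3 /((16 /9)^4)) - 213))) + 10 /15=18599.51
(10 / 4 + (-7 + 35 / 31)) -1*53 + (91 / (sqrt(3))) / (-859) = -3495 / 62 -91*sqrt(3) / 2577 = -56.43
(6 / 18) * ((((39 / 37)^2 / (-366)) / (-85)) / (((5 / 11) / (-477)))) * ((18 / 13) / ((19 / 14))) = -8594586 / 674335175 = -0.01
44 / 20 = 11 / 5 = 2.20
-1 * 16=-16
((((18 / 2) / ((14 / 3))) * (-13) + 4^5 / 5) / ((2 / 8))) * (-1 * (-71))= 1786502 / 35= 51042.91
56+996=1052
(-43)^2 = 1849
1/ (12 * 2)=1/ 24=0.04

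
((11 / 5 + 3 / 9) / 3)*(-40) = -304 / 9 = -33.78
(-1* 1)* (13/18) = -13/18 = -0.72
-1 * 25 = -25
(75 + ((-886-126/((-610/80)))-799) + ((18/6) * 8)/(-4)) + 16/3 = -291728/183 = -1594.14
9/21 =3/7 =0.43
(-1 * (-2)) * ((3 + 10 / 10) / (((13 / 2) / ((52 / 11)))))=64 / 11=5.82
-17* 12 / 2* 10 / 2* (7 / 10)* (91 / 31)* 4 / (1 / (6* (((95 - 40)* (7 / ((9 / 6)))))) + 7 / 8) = -133413280 / 27869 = -4787.16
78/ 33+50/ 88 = 2.93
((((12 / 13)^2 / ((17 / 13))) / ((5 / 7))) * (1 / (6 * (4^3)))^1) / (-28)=-3 / 35360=-0.00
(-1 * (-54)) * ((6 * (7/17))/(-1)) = -2268/17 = -133.41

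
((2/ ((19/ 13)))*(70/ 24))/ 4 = 455/ 456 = 1.00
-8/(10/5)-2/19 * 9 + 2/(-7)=-696/133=-5.23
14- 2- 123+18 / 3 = -105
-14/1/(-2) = 7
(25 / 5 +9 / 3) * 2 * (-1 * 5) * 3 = -240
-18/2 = -9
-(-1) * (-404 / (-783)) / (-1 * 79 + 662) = 404 / 456489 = 0.00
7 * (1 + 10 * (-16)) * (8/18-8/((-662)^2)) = -494.65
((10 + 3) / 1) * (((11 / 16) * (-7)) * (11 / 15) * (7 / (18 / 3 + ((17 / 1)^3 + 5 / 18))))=-0.07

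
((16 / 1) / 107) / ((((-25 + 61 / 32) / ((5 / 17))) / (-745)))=1907200 / 1344241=1.42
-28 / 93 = -0.30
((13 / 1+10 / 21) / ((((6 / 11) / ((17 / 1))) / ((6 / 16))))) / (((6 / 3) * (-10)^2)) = 52921 / 67200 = 0.79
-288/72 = -4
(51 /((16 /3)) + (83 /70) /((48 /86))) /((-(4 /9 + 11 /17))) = -500667 /46760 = -10.71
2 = 2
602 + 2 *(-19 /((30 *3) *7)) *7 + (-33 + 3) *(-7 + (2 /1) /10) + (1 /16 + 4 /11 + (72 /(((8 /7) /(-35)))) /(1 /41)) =-89599.00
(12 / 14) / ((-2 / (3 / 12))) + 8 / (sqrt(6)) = -3 / 28 + 4 * sqrt(6) / 3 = 3.16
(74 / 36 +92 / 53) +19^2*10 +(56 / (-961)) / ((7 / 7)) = 3313048853 / 916794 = 3613.73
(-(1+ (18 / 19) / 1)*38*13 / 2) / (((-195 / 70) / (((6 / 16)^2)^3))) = 62937 / 131072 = 0.48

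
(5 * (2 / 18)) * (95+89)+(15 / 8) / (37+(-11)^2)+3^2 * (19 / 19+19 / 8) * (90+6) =34335431 / 11376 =3018.23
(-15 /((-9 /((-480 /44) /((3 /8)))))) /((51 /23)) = -36800 /1683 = -21.87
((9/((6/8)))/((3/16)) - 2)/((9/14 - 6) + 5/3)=-84/5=-16.80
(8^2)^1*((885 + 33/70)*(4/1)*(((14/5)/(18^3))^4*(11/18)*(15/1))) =25984651/235357947067500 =0.00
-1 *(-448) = 448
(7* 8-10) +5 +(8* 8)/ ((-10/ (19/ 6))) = 30.73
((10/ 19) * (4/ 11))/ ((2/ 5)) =100/ 209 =0.48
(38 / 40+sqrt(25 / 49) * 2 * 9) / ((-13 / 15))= -5799 / 364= -15.93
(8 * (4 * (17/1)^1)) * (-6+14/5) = -8704/5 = -1740.80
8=8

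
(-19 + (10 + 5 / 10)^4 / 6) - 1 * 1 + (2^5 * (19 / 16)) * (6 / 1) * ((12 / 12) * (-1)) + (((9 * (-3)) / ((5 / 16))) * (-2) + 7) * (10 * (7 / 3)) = 573425 / 96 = 5973.18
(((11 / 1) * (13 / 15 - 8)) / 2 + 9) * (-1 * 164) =74374 / 15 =4958.27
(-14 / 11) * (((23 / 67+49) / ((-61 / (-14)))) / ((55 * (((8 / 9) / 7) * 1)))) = -5102811 / 2472635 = -2.06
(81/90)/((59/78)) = 351/295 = 1.19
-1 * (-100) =100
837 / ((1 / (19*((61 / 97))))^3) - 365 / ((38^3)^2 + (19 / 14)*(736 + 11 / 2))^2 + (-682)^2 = 12278993026068632806414553651349095 / 6486862840004765621368982593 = 1892901.60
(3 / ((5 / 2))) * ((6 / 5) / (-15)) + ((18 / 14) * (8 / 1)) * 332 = 2987916 / 875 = 3414.76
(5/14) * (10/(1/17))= 425/7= 60.71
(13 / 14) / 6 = 13 / 84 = 0.15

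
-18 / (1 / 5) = -90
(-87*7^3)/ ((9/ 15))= -49735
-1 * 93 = -93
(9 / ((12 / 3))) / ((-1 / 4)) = -9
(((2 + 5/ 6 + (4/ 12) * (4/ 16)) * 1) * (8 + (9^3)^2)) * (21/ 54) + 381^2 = 161559781/ 216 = 747961.95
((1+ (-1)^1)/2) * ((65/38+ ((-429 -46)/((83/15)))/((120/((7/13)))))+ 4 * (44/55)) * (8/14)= 0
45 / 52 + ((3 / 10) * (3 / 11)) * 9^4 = 537.67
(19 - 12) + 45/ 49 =388/ 49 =7.92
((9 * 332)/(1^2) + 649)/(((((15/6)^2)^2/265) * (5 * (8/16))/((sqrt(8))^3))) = 98693632 * sqrt(2)/625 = 223318.20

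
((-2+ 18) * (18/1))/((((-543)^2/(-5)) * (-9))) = 160/294849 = 0.00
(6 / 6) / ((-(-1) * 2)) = 1 / 2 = 0.50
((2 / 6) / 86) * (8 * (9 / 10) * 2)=12 / 215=0.06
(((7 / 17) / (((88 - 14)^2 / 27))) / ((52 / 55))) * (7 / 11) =6615 / 4840784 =0.00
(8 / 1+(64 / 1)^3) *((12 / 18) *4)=699072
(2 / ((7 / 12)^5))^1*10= 296.11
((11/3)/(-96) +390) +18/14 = 788755/2016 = 391.25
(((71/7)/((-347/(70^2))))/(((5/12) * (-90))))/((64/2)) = 497/4164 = 0.12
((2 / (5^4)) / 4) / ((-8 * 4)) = -1 / 40000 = -0.00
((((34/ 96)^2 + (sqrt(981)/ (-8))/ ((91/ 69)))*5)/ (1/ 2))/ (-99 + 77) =-1445/ 25344 + 1035*sqrt(109)/ 8008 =1.29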